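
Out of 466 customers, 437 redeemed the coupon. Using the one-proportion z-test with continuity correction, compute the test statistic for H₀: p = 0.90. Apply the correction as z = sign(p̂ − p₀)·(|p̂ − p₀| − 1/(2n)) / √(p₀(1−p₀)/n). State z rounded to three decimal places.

z = 2.640

The sample proportion is 437/466 = 0.93777. p̂ − p₀ = 0.037768.
1/(2n) = 0.001073.
Corrected numerator: |0.037768| − 0.001073 = 0.036695.
Null standard error: √(0.90·0.10/466) = √0.000193133 = 0.013897.
z = (+)0.036695/0.013897 = 2.640.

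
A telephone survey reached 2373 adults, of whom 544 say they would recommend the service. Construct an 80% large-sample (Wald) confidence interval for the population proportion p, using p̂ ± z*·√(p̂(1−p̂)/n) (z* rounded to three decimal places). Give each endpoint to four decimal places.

The sample proportion is 544/2373 = 0.22925.
SE(p̂) = √(0.22925·0.77075/2373) = 0.008629.
For 80% confidence, z* = 1.282.
Margin of error: 1.282 × 0.008629 = 0.01106.
So the interval runs from 0.2182 to 0.2403.

(0.2182, 0.2403)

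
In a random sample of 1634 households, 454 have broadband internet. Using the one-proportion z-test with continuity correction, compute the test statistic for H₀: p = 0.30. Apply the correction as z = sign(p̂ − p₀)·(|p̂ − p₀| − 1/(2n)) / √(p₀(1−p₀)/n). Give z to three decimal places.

p̂ = 454/1634 = 0.27785. p̂ − p₀ = -0.022154.
Continuity correction 1/(2n) = 1/3268 = 0.000306.
Corrected numerator: |-0.022154| − 0.000306 = 0.021848.
Null standard error: √(0.30·0.70/1634) = √0.000128519 = 0.011337.
z = −0.021848/0.011337 = -1.927.

z = -1.927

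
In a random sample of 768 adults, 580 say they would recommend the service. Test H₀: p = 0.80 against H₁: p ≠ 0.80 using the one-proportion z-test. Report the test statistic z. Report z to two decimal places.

Sample proportion p̂ = 580/768 = 0.75521.
Under H₀, SE = √(p₀(1−p₀)/n) = √(0.80·0.20/768) = √0.000208333 = 0.014434.
Test statistic: z = -0.04479/0.014434 = -3.10.

z = -3.10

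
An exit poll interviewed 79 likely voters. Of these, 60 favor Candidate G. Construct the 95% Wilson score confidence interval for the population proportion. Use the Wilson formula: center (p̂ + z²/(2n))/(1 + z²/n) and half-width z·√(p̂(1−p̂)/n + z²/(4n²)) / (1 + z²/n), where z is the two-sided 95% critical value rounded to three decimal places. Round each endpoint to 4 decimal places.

(0.6546, 0.8403)

Here p̂ = 60/79 = 0.75949 and z = 1.960 (z² = 3.841600).
1 + z²/n = 1.048628.
Adjusted center: (0.75949 + z²/(2n))/1.048628 = 0.74746.
Radicand: p̂(1−p̂)/n + z²/(4n²) = 0.002312190 + 0.000153886 = 0.002466076.
Half-width = 1.960·√0.002466076/1.048628 = 0.09282.
So the interval runs from 0.6546 to 0.8403.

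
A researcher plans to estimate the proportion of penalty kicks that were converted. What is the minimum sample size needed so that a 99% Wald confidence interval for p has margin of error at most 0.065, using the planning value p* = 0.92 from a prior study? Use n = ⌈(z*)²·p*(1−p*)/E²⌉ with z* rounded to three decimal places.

z* = 2.576 at the 99% level.
p*(1−p*) = 0.92·0.08 = 0.0736.
(z*)²·p*(1−p*)/E² = 6.635776·0.0736/0.004225 = 115.596.
Rounding up, n = 116.

n = 116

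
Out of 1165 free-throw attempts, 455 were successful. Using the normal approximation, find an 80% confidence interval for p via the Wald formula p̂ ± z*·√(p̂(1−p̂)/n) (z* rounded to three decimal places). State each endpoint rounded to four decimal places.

(0.3722, 0.4089)

Sample proportion p̂ = 455/1165 = 0.39056.
Standard error of p̂: √(0.238022/1165) = √0.000204311 = 0.014294.
For 80% confidence, z* = 1.282.
Margin of error: 1.282 × 0.014294 = 0.01832.
Interval: 0.39056 ± 0.01832 → (0.3722, 0.4089).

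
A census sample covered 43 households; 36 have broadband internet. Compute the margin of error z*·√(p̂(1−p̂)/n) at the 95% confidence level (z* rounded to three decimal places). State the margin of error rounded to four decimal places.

With x = 36 successes in n = 43, p̂ = 0.83721.
SE(p̂) = √(0.83721·0.16279/43) = 0.056299.
For 95% confidence, z* = 1.960.
Margin of error = z*·SE = 1.960 × 0.056299 = 0.1103.

ME = 0.1103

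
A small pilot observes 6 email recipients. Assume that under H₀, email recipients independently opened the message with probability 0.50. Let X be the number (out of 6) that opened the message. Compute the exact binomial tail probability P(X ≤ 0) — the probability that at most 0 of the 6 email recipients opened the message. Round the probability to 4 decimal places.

X ~ Binomial(n=6, p=0.50).
P(X ≤ 0) = C(6,0)·0.50^0·0.50^6.
= 0.015625 = 0.0156.

P = 0.0156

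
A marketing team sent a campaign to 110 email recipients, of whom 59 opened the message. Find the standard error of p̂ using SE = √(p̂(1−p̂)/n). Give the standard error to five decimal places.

SE = 0.04755

With x = 59 successes in n = 110, p̂ = 0.53636.
p̂(1−p̂) = 0.248678.
SE = √(0.248678/110) = 0.04755.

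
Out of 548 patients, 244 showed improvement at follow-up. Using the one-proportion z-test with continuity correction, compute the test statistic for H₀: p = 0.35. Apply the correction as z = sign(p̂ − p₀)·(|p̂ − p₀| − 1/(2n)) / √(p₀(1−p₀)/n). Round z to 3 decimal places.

p̂ = 244/548 = 0.44526. p̂ − p₀ = 0.095255.
1/(2n) = 0.000912.
Corrected numerator: |0.095255| − 0.000912 = 0.094343.
Under H₀, SE = √(p₀(1−p₀)/n) = √(0.35·0.65/548) = √0.000415146 = 0.020375.
z = +0.094343/0.020375 = 4.630.

z = 4.630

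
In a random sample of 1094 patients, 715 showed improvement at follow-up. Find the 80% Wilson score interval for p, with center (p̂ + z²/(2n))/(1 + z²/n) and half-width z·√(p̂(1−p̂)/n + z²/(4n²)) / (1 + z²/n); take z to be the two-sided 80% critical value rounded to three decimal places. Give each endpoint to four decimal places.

(0.6349, 0.6718)

p̂ = 715/1094 = 0.65356; z = 1.282, so z² = 1.643524.
1 + z²/n = 1.001502.
Adjusted center: (0.65356 + z²/(2n))/1.001502 = 0.65333.
Radicand: p̂(1−p̂)/n + z²/(4n²) = 0.000206963 + 0.000000343 = 0.000207306.
Half-width = 1.282·√0.000207306/1.001502 = 0.01843.
Interval: 0.65333 ± 0.01843 → (0.6349, 0.6718).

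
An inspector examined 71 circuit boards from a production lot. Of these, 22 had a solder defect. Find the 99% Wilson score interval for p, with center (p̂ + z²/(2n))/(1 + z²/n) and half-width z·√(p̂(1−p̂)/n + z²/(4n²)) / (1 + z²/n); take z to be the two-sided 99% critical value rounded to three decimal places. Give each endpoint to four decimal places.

p̂ = 22/71 = 0.30986; z = 2.576, so z² = 6.635776.
Denominator 1 + z²/n = 1 + 6.635776/71 = 1.093462.
Center = (0.30986 + 0.046731)/1.093462 = 0.32611.
Radicand: p̂(1−p̂)/n + z²/(4n²) = 0.003011922 + 0.000329090 = 0.003341012.
Half-width = 2.576·√0.003341012/1.093462 = 0.13617.
CI: 0.32611 ± 0.13617 = (0.1899, 0.4623).

(0.1899, 0.4623)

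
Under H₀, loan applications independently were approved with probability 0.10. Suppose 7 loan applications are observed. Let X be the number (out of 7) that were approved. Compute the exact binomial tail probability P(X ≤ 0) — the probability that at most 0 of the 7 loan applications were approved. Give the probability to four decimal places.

X ~ Binomial(n=7, p=0.10).
P(X ≤ 0) = C(7,0)·0.10^0·0.90^7.
= 0.478297 = 0.4783.

P = 0.4783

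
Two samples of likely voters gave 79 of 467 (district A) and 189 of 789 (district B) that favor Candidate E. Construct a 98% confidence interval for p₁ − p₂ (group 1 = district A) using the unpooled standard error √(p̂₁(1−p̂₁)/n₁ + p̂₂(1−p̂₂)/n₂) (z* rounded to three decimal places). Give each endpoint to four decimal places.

(-0.1240, -0.0167)

p̂₁ = 79/467 = 0.16916, p̂₂ = 189/789 = 0.23954; p̂₁ − p̂₂ = -0.07038.
Unpooled SE = √(p̂₁(1−p̂₁)/n₁ + p̂₂(1−p̂₂)/n₂) = √(0.000300960 + 0.000230878) = 0.023062.
The 98% critical value is z* = 2.326. Margin of error = 0.05364.
Interval: -0.07038 ± 0.05364 → (-0.1240, -0.0167).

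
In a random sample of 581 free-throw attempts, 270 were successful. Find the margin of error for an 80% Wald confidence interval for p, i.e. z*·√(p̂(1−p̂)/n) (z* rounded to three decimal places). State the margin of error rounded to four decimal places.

With x = 270 successes in n = 581, p̂ = 0.46472.
SE = √(p̂(1−p̂)/n) = √(0.248755/581) = 0.020692.
z* = 1.282 at the 80% level.
Margin of error = z*·SE = 1.282 × 0.020692 = 0.0265.

ME = 0.0265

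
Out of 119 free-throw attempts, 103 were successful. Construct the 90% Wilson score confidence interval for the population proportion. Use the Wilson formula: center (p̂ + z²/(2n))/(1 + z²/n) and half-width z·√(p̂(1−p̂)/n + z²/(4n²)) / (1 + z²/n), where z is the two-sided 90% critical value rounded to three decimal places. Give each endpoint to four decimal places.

Here p̂ = 103/119 = 0.86555 and z = 1.645 (z² = 2.706025).
1 + z²/n = 1.022740.
Adjusted center: (0.86555 + z²/(2n))/1.022740 = 0.85742.
Radicand: p̂(1−p̂)/n + z²/(4n²) = 0.000977949 + 0.000047772 = 0.001025721.
Half-width = 1.645·√0.001025721/1.022740 = 0.05151.
Interval: 0.85742 ± 0.05151 → (0.8059, 0.9089).

(0.8059, 0.9089)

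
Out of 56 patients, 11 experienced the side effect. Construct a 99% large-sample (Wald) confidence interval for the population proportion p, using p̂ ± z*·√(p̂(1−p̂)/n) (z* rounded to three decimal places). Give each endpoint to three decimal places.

With x = 11 successes in n = 56, p̂ = 0.19643.
SE(p̂) = √(0.19643·0.80357/56) = 0.053091.
For 99% confidence, z* = 2.576.
Margin = 2.576·0.053091 = 0.13676.
Interval: 0.19643 ± 0.13676 → (0.060, 0.333).

(0.060, 0.333)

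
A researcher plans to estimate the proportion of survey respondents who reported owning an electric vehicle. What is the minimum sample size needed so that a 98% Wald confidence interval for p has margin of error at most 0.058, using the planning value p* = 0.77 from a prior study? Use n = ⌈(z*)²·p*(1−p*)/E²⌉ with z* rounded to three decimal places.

n = 285

The 98% critical value is z* = 2.326.
p*(1−p*) = 0.1771.
(z*)²·p*(1−p*)/E² = 5.410276·0.1771/0.003364 = 284.828.
⌈284.828⌉ = 285.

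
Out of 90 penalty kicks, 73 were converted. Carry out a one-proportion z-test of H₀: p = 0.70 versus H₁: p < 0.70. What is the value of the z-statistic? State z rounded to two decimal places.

The sample proportion is 73/90 = 0.81111.
Null standard error: √(0.70·0.30/90) = √0.002333333 = 0.048305.
z = (0.81111 − 0.70)/0.048305 = 0.11111/0.048305 = 2.30.

z = 2.30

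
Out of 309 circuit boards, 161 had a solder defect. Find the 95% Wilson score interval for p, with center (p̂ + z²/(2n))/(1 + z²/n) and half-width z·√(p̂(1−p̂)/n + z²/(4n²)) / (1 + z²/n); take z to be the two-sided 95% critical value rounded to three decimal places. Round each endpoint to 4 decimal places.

p̂ = 161/309 = 0.52104; z = 1.960, so z² = 3.841600.
Denominator 1 + z²/n = 1 + 3.841600/309 = 1.012432.
Center = (0.52104 + 0.006216)/1.012432 = 0.52078.
Radicand: p̂(1−p̂)/n + z²/(4n²) = 0.000807629 + 0.000010059 = 0.000817688.
Half-width = z·√(radicand)/denom = 1.960·0.028595/1.012432 = 0.05536.
So the interval runs from 0.4654 to 0.5761.

(0.4654, 0.5761)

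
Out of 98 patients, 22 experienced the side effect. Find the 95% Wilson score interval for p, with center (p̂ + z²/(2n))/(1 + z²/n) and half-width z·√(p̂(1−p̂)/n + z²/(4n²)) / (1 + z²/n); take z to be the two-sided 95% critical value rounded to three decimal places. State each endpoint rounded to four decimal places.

Here p̂ = 22/98 = 0.22449 and z = 1.960 (z² = 3.841600).
Denominator 1 + z²/n = 1 + 3.841600/98 = 1.039200.
Adjusted center: (0.22449 + z²/(2n))/1.039200 = 0.23488.
Radicand: p̂(1−p̂)/n + z²/(4n²) = 0.001776471 + 0.000100000 = 0.001876471.
Half-width = z·√(radicand)/denom = 1.960·0.043318/1.039200 = 0.08170.
So the interval runs from 0.1532 to 0.3166.

(0.1532, 0.3166)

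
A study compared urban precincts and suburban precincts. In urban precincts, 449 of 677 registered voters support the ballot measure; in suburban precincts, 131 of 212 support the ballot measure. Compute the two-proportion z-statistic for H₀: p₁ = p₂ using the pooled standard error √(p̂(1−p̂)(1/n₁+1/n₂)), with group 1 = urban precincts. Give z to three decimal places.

z = 1.209

Sample proportions: p̂₁ = 449/677 = 0.66322 and p̂₂ = 131/212 = 0.61792.
Pooling: p̂ = 580/889 = 0.65242.
Pooled SE = √[0.2267686·0.00619409] ≈ 0.037478.
z = 0.04530/0.037478 = 1.209.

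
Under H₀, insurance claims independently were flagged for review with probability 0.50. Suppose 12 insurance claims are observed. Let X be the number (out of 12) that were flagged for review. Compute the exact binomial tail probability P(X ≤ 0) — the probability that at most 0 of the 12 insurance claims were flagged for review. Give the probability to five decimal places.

X is binomial with n = 12 and p = 0.50.
P(X ≤ 0) = C(12,0)·0.50^0·0.50^12.
= 0.000244 = 0.00024.

P = 0.00024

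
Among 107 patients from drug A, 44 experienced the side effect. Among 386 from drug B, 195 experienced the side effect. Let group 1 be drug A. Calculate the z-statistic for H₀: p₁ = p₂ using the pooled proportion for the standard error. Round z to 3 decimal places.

p̂₁ = 44/107 = 0.41121, p̂₂ = 195/386 = 0.50518.
Pooling: p̂ = 239/493 = 0.48479.
SE = √[p̂(1−p̂)(1/n₁+1/n₂)] = √[0.48479·0.51521·(1/107+1/386)] ≈ 0.054602.
z = (p̂₁ − p̂₂)/SE = (0.41121 − 0.50518)/0.054602 = -0.09397/0.054602 = -1.721.

z = -1.721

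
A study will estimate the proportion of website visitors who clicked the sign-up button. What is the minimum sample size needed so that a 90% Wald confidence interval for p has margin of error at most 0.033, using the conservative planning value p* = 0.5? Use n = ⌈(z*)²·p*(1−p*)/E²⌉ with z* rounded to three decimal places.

z* = 1.645 at the 90% level.
p*(1−p*) = 0.2500.
Required n before rounding: 2.706025 × 0.2500 / 0.033² = 621.218.
⌈621.218⌉ = 622.

n = 622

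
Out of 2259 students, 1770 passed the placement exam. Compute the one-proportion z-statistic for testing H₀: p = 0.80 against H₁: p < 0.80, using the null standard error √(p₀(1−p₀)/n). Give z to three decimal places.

With x = 1770 successes in n = 2259, p̂ = 0.78353.
Under H₀, SE = √(p₀(1−p₀)/n) = √(0.80·0.20/2259) = √0.000070828 = 0.008416.
Test statistic: z = -0.01647/0.008416 = -1.957.

z = -1.957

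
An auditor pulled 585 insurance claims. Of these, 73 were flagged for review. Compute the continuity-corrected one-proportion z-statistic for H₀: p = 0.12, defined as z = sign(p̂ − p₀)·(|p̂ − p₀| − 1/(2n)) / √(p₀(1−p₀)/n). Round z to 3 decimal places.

Sample proportion p̂ = 73/585 = 0.12479. p̂ − p₀ = 0.004786.
1/(2n) = 0.000855.
Corrected numerator: |0.004786| − 0.000855 = 0.003931.
Under H₀, SE = √(p₀(1−p₀)/n) = √(0.12·0.88/585) = √0.000180513 = 0.013436.
z = +0.003931/0.013436 = 0.293.

z = 0.293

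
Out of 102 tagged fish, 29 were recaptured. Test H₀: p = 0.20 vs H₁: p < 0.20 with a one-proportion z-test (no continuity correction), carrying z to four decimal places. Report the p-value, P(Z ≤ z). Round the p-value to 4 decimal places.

The sample proportion is 29/102 = 0.28431.
Null standard error: √(0.20·0.80/102) = √0.001568627 = 0.039606.
z = (p̂ − p₀)/SE = (29/102 − 0.20)/0.039606 ≈ 2.1288.
From the standard normal, P(Z ≤ z) = 0.9834.

p-value = 0.9834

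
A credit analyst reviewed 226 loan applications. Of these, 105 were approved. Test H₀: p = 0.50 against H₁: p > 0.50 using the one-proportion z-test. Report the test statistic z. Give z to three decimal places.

z = -1.064

With x = 105 successes in n = 226, p̂ = 0.46460.
Under H₀, SE = √(p₀(1−p₀)/n) = √(0.50·0.50/226) = √0.001106195 = 0.033260.
z = (0.46460 − 0.50)/0.033260 = -0.03540/0.033260 = -1.064.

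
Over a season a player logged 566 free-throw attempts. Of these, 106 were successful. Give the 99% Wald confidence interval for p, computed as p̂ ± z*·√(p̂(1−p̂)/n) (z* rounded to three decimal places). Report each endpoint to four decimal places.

p̂ = 106/566 = 0.18728.
SE(p̂) = √(0.18728·0.81272/566) = 0.016399.
z* = 2.576 at the 99% level.
Margin of error: 2.576 × 0.016399 = 0.04224.
Interval: 0.18728 ± 0.04224 → (0.1450, 0.2295).

(0.1450, 0.2295)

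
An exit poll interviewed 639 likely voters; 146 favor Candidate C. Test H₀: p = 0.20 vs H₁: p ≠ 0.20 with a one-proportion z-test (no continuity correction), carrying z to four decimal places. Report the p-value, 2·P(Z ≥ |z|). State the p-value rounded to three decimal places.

Sample proportion p̂ = 146/639 = 0.22848.
SE₀ = √(0.20·0.80/639) = 0.015824.
z = (p̂ − p₀)/SE = (146/639 − 0.20)/0.015824 ≈ 1.8000.
From the standard normal, 2·P(Z ≥ |z|) = 0.072.

p-value = 0.072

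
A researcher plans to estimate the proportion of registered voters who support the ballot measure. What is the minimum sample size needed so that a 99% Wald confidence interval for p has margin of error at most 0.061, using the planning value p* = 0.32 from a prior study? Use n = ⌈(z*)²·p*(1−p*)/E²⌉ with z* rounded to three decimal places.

n = 389

The 99% critical value is z* = 2.576.
p*(1−p*) = 0.2176.
(z*)²·p*(1−p*)/E² = 6.635776·0.2176/0.003721 = 388.053.
Rounding up, n = 389.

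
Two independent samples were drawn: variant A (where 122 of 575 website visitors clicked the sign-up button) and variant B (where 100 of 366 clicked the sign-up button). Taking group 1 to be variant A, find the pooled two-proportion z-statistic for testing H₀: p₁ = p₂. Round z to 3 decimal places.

Sample proportions: p̂₁ = 122/575 = 0.21217 and p̂₂ = 100/366 = 0.27322.
Pooling: p̂ = 222/941 = 0.23592.
SE = √[p̂(1−p̂)(1/n₁+1/n₂)] = √[0.23592·0.76408·(1/575+1/366)] ≈ 0.028390.
z = (p̂₁ − p̂₂)/SE = (0.21217 − 0.27322)/0.028390 = -0.06105/0.028390 = -2.150.

z = -2.150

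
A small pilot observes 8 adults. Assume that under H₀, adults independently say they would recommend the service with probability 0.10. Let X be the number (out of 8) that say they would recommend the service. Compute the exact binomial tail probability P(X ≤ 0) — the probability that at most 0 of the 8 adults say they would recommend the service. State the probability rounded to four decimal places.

P = 0.4305

X ~ Binomial(n=8, p=0.10).
P(X ≤ 0) = C(8,0)·0.10^0·0.90^8.
= 0.430467 = 0.4305.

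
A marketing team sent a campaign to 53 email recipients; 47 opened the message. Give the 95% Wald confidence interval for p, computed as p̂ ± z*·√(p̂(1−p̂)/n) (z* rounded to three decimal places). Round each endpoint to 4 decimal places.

(0.8015, 0.9721)

With x = 47 successes in n = 53, p̂ = 0.88679.
SE = √(p̂(1−p̂)/n) = √(0.100392/53) = 0.043522.
The 95% critical value is z* = 1.960.
Margin of error: 1.960 × 0.043522 = 0.08530.
CI: 0.88679 ± 0.08530 = (0.8015, 0.9721).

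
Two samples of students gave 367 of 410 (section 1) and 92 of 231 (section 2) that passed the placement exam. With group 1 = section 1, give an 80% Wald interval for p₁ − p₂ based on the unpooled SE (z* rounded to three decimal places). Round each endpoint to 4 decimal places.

(0.4512, 0.5425)

p̂₁ = 367/410 = 0.89512, p̂₂ = 92/231 = 0.39827; p̂₁ − p̂₂ = 0.49685.
Unpooled SE = √(p̂₁(1−p̂₁)/n₁ + p̂₂(1−p̂₂)/n₂) = √(0.000228972 + 0.001037449) = 0.035587.
z* = 1.282 at the 80% level. Margin = 1.282·0.035587 = 0.04562.
So the interval runs from 0.4512 to 0.5425.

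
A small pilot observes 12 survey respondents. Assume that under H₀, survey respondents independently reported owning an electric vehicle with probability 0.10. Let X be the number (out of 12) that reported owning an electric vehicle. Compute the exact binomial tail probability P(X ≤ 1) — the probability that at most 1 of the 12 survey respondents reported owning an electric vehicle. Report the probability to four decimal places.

X is binomial with n = 12 and p = 0.10.
P(X ≤ 1) = C(12,0)·0.10^0·0.90^12 + C(12,1)·0.10^1·0.90^11.
= 0.282430 + 0.376573 = 0.6590.

P = 0.6590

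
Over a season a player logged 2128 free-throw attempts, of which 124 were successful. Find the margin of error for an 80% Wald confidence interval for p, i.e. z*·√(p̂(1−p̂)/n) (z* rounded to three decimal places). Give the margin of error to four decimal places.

ME = 0.0065

Sample proportion p̂ = 124/2128 = 0.05827.
Standard error of p̂: √(0.054875/2128) = √0.000025787 = 0.005078.
z* = 1.282 at the 80% level.
ME = 1.282·0.005078 = 0.0065.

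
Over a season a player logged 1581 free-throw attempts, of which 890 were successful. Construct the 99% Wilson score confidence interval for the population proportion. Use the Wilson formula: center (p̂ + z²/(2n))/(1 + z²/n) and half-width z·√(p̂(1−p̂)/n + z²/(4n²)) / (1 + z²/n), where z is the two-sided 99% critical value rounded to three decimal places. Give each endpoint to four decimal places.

Here p̂ = 890/1581 = 0.56293 and z = 2.576 (z² = 6.635776).
1 + z²/n = 1.004197.
Center = (0.56293 + 0.002099)/1.004197 = 0.56267.
Radicand: p̂(1−p̂)/n + z²/(4n²) = 0.000155623 + 0.000000664 = 0.000156287.
Half-width = 2.576·√0.000156287/1.004197 = 0.03207.
Interval: 0.56267 ± 0.03207 → (0.5306, 0.5947).

(0.5306, 0.5947)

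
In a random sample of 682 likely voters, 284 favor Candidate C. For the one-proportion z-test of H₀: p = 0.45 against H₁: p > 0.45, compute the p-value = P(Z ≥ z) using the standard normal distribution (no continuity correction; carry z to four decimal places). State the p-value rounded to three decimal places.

Sample proportion p̂ = 284/682 = 0.41642.
SE₀ = √(0.45·0.55/682) = 0.019050.
Test statistic (full precision, shown to 4 dp): z = (284/682 − 0.45)/SE₀ ≈ -1.7626.
p-value = P(Z ≥ z) with z = -1.7626 → 0.961.

p-value = 0.961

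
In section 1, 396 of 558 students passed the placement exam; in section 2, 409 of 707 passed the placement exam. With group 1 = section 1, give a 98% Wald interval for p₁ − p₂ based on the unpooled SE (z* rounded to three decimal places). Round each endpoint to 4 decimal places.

(0.0690, 0.1933)

p̂₁ = 0.70968, p̂₂ = 0.57850, so the observed difference is 0.13118.
SE = √(0.000369239 + 0.000344891) = √0.000714130 = 0.026723.
z* = 2.326 at the 98% level. Margin of error = 0.06216.
Interval: 0.13118 ± 0.06216 → (0.0690, 0.1933).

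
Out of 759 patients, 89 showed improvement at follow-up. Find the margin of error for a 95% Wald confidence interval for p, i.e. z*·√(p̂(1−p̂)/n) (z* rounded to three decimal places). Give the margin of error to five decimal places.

ME = 0.02289

p̂ = 89/759 = 0.11726.
SE = √(p̂(1−p̂)/n) = √(0.103510/759) = 0.011678.
For 95% confidence, z* = 1.960.
So ME = 0.02289.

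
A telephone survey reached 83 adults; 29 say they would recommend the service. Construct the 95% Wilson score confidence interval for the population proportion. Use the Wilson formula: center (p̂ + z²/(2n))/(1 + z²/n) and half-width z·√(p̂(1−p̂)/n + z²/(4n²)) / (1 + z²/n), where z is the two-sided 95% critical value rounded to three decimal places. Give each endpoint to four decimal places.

(0.2556, 0.4566)

Here p̂ = 29/83 = 0.34940 and z = 1.960 (z² = 3.841600).
1 + z²/n = 1.046284.
Center = (0.34940 + 0.023142)/1.046284 = 0.35606.
Radicand: p̂(1−p̂)/n + z²/(4n²) = 0.002738782 + 0.000139411 = 0.002878193.
Half-width = z·√(radicand)/denom = 1.960·0.053649/1.046284 = 0.10050.
Interval: 0.35606 ± 0.10050 → (0.2556, 0.4566).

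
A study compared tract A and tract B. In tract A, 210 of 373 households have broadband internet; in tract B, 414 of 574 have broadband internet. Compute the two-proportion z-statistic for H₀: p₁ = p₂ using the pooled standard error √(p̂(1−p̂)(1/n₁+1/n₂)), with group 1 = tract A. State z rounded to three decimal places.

z = -5.019

Sample proportions: p̂₁ = 210/373 = 0.56300 and p̂₂ = 414/574 = 0.72125.
Pooled p̂ = (210+414)/(373+574) = 624/947 = 0.65892.
SE = √[p̂(1−p̂)(1/n₁+1/n₂)] = √[0.65892·0.34108·(1/373+1/574)] ≈ 0.031529.
z = (p̂₁ − p̂₂)/SE = (0.56300 − 0.72125)/0.031529 = -0.15825/0.031529 = -5.019.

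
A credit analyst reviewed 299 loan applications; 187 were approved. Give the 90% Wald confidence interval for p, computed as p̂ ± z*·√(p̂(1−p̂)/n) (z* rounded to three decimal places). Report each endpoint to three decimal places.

Sample proportion p̂ = 187/299 = 0.62542.
SE(p̂) = √(0.62542·0.37458/299) = 0.027991.
z* = 1.645 at the 90% level.
Margin = 1.645·0.027991 = 0.04605.
Interval: 0.62542 ± 0.04605 → (0.579, 0.671).

(0.579, 0.671)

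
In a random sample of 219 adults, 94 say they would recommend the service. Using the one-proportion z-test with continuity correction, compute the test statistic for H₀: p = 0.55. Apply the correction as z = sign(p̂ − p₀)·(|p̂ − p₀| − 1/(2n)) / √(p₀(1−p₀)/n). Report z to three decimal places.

z = -3.525

The sample proportion is 94/219 = 0.42922. p̂ − p₀ = -0.120776.
1/(2n) = 0.002283.
Corrected numerator: |-0.120776| − 0.002283 = 0.118493.
SE₀ = √(0.55·0.45/219) = 0.033618.
z = −0.118493/0.033618 = -3.525.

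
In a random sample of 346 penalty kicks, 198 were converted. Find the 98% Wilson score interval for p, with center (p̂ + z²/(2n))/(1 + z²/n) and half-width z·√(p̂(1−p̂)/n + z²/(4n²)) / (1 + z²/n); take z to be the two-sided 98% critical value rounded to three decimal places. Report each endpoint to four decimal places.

(0.5097, 0.6325)

Here p̂ = 198/346 = 0.57225 and z = 2.326 (z² = 5.410276).
1 + z²/n = 1.015637.
Center = (0.57225 + 0.007818)/1.015637 = 0.57114.
Radicand: p̂(1−p̂)/n + z²/(4n²) = 0.000707455 + 0.000011298 = 0.000718753.
Half-width = z·√(radicand)/denom = 2.326·0.026810/1.015637 = 0.06140.
Interval: 0.57114 ± 0.06140 → (0.5097, 0.6325).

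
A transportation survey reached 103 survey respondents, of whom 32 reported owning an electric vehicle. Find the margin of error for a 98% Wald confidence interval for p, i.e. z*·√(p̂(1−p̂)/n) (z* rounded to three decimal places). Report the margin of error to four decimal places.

Sample proportion p̂ = 32/103 = 0.31068.
Standard error of p̂: √(0.214158/103) = √0.002079202 = 0.045598.
For 98% confidence, z* = 2.326.
Margin of error = z*·SE = 2.326 × 0.045598 = 0.1061.

ME = 0.1061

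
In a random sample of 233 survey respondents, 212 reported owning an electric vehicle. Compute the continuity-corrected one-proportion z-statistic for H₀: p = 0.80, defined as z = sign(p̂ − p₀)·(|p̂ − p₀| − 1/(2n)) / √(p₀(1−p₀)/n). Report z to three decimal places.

z = 4.111

p̂ = 212/233 = 0.90987. p̂ − p₀ = 0.109871.
1/(2n) = 0.002146.
Corrected numerator: |0.109871| − 0.002146 = 0.107725.
Null standard error: √(0.80·0.20/233) = √0.000686695 = 0.026205.
z = (+)0.107725/0.026205 = 4.111.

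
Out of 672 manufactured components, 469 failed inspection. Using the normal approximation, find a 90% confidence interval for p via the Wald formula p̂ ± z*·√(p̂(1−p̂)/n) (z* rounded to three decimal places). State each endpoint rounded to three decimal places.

(0.669, 0.727)

The sample proportion is 469/672 = 0.69792.
SE = √(p̂(1−p̂)/n) = √(0.210829/672) = 0.017713.
For 90% confidence, z* = 1.645.
Margin of error: 1.645 × 0.017713 = 0.02914.
So the interval runs from 0.669 to 0.727.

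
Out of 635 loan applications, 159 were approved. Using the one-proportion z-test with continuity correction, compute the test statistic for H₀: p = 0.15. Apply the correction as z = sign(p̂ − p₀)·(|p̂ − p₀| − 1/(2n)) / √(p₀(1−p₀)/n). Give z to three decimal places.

The sample proportion is 159/635 = 0.25039. p̂ − p₀ = 0.100394.
Continuity correction 1/(2n) = 1/1270 = 0.000787.
Corrected numerator: |0.100394| − 0.000787 = 0.099607.
Under H₀, SE = √(p₀(1−p₀)/n) = √(0.15·0.85/635) = √0.000200787 = 0.014170.
z = +0.099607/0.014170 = 7.029.

z = 7.029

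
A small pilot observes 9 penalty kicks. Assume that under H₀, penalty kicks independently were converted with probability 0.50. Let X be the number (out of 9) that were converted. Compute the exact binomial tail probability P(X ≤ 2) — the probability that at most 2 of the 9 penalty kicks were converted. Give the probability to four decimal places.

P = 0.0898

X is binomial with n = 9 and p = 0.50.
P(X ≤ 2) = C(9,0)·0.50^0·0.50^9 + C(9,1)·0.50^1·0.50^8 + C(9,2)·0.50^2·0.50^7.
= 0.001953 + 0.017578 + 0.070312 = 0.0898.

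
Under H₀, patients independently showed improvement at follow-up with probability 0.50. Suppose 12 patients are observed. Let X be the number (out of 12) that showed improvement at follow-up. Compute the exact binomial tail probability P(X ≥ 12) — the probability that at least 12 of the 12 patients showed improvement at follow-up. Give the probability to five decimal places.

X ~ Binomial(n=12, p=0.50).
P(X ≥ 12) = C(12,12)·0.50^12·0.50^0.
= 0.000244 = 0.00024.

P = 0.00024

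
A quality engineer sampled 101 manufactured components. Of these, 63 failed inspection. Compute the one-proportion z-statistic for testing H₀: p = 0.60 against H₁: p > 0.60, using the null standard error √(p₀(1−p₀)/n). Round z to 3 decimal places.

p̂ = 63/101 = 0.62376.
SE₀ = √(0.60·0.40/101) = 0.048747.
Test statistic: z = 0.02376/0.048747 = 0.487.

z = 0.487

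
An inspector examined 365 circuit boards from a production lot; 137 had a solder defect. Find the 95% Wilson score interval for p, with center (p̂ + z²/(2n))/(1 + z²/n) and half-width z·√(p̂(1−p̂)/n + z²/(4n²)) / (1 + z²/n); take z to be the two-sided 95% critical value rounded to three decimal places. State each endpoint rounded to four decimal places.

Here p̂ = 137/365 = 0.37534 and z = 1.960 (z² = 3.841600).
Denominator 1 + z²/n = 1 + 3.841600/365 = 1.010525.
Adjusted center: (0.37534 + z²/(2n))/1.010525 = 0.37664.
Radicand: p̂(1−p̂)/n + z²/(4n²) = 0.000642358 + 0.000007209 = 0.000649567.
Half-width = z·√(radicand)/denom = 1.960·0.025487/1.010525 = 0.04943.
Interval: 0.37664 ± 0.04943 → (0.3272, 0.4261).

(0.3272, 0.4261)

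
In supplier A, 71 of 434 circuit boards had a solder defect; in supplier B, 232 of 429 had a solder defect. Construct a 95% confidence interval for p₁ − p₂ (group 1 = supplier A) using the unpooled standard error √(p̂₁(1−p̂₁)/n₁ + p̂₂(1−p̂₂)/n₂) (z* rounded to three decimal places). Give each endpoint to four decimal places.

p̂₁ = 0.16359, p̂₂ = 0.54079, so the observed difference is -0.37720.
Unpooled SE = √(p̂₁(1−p̂₁)/n₁ + p̂₂(1−p̂₂)/n₂) = √(0.000315280 + 0.000578872) = 0.029902.
For 95% confidence, z* = 1.960. Margin = 1.960·0.029902 = 0.05861.
Interval: -0.37720 ± 0.05861 → (-0.4358, -0.3186).

(-0.4358, -0.3186)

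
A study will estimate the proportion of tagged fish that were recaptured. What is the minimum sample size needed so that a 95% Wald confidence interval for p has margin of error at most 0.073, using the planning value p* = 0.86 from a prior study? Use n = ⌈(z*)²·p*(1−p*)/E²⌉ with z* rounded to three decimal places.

z* = 1.960 at the 95% level.
p*(1−p*) = 0.1204.
(z*)²·p*(1−p*)/E² = 3.841600·0.1204/0.005329 = 86.795.
Rounding up, n = 87.

n = 87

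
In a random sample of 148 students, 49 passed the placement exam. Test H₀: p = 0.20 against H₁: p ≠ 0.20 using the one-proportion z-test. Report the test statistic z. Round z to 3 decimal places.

z = 3.987

p̂ = 49/148 = 0.33108.
Under H₀, SE = √(p₀(1−p₀)/n) = √(0.20·0.80/148) = √0.001081081 = 0.032880.
Test statistic: z = 0.13108/0.032880 = 3.987.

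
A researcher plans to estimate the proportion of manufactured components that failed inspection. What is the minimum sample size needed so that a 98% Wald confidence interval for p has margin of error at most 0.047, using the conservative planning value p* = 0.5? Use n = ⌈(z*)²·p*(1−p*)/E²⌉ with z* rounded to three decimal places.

n = 613

For 98% confidence, z* = 2.326.
p*(1−p*) = 0.50·0.50 = 0.2500.
(z*)²·p*(1−p*)/E² = 5.410276·0.2500/0.002209 = 612.299.
Rounding up, n = 613.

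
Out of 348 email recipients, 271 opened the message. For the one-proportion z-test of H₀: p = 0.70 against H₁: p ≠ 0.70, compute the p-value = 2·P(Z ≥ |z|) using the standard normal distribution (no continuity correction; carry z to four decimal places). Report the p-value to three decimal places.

p-value = 0.001

The sample proportion is 271/348 = 0.77874.
Under H₀, SE = √(p₀(1−p₀)/n) = √(0.70·0.30/348) = √0.000603448 = 0.024565.
z = (p̂ − p₀)/SE = (271/348 − 0.70)/0.024565 ≈ 3.2052.
From the standard normal, 2·P(Z ≥ |z|) = 0.001.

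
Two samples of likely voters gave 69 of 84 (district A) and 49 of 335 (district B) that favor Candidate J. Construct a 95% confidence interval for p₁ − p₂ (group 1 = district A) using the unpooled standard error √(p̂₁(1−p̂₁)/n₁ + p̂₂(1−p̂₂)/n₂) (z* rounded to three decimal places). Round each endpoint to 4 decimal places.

(0.5849, 0.7654)

p̂₁ = 0.82143, p̂₂ = 0.14627, so the observed difference is 0.67516.
Unpooled SE = √(p̂₁(1−p̂₁)/n₁ + p̂₂(1−p̂₂)/n₂) = √(0.001746234 + 0.000372759) = 0.046033.
For 95% confidence, z* = 1.960. Margin of error = 0.09022.
CI: 0.67516 ± 0.09022 = (0.5849, 0.7654).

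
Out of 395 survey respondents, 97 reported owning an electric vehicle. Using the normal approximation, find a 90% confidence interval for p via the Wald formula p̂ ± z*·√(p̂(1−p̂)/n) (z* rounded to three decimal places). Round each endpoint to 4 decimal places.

(0.2099, 0.2812)

The sample proportion is 97/395 = 0.24557.
Standard error of p̂: √(0.185265/395) = √0.000469026 = 0.021657.
The 90% critical value is z* = 1.645.
Margin of error: 1.645 × 0.021657 = 0.03563.
CI: 0.24557 ± 0.03563 = (0.2099, 0.2812).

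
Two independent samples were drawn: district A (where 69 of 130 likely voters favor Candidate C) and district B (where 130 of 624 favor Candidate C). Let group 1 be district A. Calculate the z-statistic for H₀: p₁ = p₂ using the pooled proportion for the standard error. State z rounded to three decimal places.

Sample proportions: p̂₁ = 69/130 = 0.53077 and p̂₂ = 130/624 = 0.20833.
Pooled p̂ = (69+130)/(130+624) = 199/754 = 0.26393.
SE = √[p̂(1−p̂)(1/n₁+1/n₂)] = √[0.26393·0.73607·(1/130+1/624)] ≈ 0.042494.
z = (p̂₁ − p̂₂)/SE = (0.53077 − 0.20833)/0.042494 = 0.32244/0.042494 = 7.588.

z = 7.588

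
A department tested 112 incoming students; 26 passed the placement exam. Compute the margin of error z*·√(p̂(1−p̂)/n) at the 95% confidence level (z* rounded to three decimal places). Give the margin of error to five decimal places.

ME = 0.07819

With x = 26 successes in n = 112, p̂ = 0.23214.
Standard error of p̂: √(0.178253/112) = √0.001591541 = 0.039894.
z* = 1.960 at the 95% level.
So ME = 0.07819.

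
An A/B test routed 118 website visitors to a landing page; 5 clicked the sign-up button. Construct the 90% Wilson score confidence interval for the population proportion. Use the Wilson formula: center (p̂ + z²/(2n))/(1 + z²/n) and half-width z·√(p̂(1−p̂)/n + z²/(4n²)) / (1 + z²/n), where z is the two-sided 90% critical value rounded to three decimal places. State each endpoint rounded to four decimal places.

p̂ = 5/118 = 0.04237; z = 1.645, so z² = 2.706025.
Denominator 1 + z²/n = 1 + 2.706025/118 = 1.022932.
Center = (0.04237 + 0.011466)/1.022932 = 0.05263.
Radicand: p̂(1−p̂)/n + z²/(4n²) = 0.000343876 + 0.000048586 = 0.000392462.
Half-width = 1.645·√0.000392462/1.022932 = 0.03186.
CI: 0.05263 ± 0.03186 = (0.0208, 0.0845).

(0.0208, 0.0845)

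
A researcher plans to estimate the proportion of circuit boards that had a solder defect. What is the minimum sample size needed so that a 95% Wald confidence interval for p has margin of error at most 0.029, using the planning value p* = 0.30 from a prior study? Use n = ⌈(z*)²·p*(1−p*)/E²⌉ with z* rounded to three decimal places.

n = 960

The 95% critical value is z* = 1.960.
p*(1−p*) = 0.30·0.70 = 0.2100.
(z*)²·p*(1−p*)/E² = 3.841600·0.2100/0.000841 = 959.258.
Rounding up, n = 960.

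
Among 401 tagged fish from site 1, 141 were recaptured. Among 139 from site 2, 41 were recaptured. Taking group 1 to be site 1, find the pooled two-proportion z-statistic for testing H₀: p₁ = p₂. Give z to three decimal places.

Sample proportions: p̂₁ = 141/401 = 0.35162 and p̂₂ = 41/139 = 0.29496.
Pooling: p̂ = 182/540 = 0.33704.
Pooled SE = √[0.2234431·0.00968801] ≈ 0.046527.
z = 0.05666/0.046527 = 1.218.

z = 1.218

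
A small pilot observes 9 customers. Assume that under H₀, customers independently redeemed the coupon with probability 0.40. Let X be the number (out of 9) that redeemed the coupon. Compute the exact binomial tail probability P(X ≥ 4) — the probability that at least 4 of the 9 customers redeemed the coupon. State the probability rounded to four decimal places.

P = 0.5174

X is binomial with n = 9 and p = 0.40.
P(X ≥ 4) = Σ_{j=4}^{9} C(9,j)·0.40^j·0.60^{9−j}.
= 0.250823 + 0.167215 + 0.074318 + 0.021234 + 0.003539 + 0.000262 = 0.5174.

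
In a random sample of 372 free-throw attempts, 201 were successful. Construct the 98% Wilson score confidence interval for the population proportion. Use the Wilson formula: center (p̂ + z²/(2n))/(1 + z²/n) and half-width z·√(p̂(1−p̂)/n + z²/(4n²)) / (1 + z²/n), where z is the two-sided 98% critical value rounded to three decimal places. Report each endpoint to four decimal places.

(0.4801, 0.5994)

p̂ = 201/372 = 0.54032; z = 2.326, so z² = 5.410276.
Denominator 1 + z²/n = 1 + 5.410276/372 = 1.014544.
Adjusted center: (0.54032 + z²/(2n))/1.014544 = 0.53974.
Radicand: p̂(1−p̂)/n + z²/(4n²) = 0.000667672 + 0.000009774 = 0.000677446.
Half-width = z·√(radicand)/denom = 2.326·0.026028/1.014544 = 0.05967.
So the interval runs from 0.4801 to 0.5994.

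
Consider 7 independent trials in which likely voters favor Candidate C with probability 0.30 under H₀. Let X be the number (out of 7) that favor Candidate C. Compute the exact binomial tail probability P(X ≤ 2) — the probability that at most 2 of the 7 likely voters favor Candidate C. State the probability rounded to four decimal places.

P = 0.6471

X is binomial with n = 7 and p = 0.30.
P(X ≤ 2) = C(7,0)·0.30^0·0.70^7 + C(7,1)·0.30^1·0.70^6 + C(7,2)·0.30^2·0.70^5.
= 0.082354 + 0.247063 + 0.317652 = 0.6471.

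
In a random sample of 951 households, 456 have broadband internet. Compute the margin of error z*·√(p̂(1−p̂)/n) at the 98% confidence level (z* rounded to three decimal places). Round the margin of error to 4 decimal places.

p̂ = 456/951 = 0.47950.
SE(p̂) = √(0.47950·0.52050/951) = 0.016200.
z* = 2.326 at the 98% level.
Margin of error = z*·SE = 2.326 × 0.016200 = 0.0377.

ME = 0.0377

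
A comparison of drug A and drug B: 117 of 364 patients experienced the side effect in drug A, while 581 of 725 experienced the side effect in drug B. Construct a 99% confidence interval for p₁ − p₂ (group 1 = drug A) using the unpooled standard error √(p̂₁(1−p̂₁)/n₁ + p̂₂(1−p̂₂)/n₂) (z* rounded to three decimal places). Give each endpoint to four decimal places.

p̂₁ = 117/364 = 0.32143, p̂₂ = 581/725 = 0.80138; p̂₁ − p̂₂ = -0.47995.
Unpooled SE = √(p̂₁(1−p̂₁)/n₁ + p̂₂(1−p̂₂)/n₂) = √(0.000599209 + 0.000219546) = 0.028614.
For 99% confidence, z* = 2.576. Margin of error = 0.07371.
So the interval runs from -0.5537 to -0.4062.

(-0.5537, -0.4062)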